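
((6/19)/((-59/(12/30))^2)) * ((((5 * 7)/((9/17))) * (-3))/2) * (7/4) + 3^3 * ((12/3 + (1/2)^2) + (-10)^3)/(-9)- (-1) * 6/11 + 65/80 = 173943769917/58202320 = 2988.61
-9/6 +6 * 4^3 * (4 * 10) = 30717/2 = 15358.50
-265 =-265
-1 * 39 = -39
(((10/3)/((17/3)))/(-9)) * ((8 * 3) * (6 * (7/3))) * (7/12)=-1960/153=-12.81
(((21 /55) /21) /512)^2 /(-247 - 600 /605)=-1 /196653875200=-0.00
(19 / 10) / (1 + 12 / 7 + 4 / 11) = 1463 / 2370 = 0.62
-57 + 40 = -17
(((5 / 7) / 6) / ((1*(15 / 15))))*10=25 / 21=1.19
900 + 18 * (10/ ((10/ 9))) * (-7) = -234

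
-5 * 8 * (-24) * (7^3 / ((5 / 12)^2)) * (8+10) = 170698752 / 5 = 34139750.40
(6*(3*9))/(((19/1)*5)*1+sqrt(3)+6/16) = 988848/581977 - 10368*sqrt(3)/581977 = 1.67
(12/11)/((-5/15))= -3.27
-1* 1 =-1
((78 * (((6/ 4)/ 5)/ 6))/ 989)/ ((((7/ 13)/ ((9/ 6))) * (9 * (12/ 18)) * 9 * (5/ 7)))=169/ 593400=0.00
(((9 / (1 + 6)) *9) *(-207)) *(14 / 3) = -11178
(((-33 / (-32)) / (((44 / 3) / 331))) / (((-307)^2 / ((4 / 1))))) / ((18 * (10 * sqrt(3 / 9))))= 331 * sqrt(3) / 60319360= 0.00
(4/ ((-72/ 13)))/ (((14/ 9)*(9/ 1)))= -13/ 252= -0.05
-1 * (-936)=936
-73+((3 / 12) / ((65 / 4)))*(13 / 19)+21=-4939 / 95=-51.99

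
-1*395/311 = -395/311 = -1.27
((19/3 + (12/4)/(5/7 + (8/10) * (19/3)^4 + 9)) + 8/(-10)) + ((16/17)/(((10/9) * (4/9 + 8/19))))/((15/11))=1084583594879/173440208400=6.25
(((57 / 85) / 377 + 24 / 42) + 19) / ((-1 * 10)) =-2195282 / 1121575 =-1.96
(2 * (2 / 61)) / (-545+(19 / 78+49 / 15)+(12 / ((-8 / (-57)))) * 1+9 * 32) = -390 / 999119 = -0.00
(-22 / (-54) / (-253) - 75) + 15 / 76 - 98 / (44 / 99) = -13937179 / 47196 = -295.30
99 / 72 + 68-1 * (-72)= 1131 / 8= 141.38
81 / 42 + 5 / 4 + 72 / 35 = 733 / 140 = 5.24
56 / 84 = 2 / 3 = 0.67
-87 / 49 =-1.78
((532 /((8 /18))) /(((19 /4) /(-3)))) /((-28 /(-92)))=-2484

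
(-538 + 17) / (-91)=521 / 91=5.73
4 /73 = 0.05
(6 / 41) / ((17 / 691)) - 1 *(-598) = 420952 / 697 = 603.95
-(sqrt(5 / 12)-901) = 901-sqrt(15) / 6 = 900.35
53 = 53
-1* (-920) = 920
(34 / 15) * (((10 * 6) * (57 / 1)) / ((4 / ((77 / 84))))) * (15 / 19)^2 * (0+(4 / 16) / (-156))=-14025 / 7904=-1.77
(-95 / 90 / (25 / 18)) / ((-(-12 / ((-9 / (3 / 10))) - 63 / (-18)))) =38 / 195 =0.19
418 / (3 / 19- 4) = -108.79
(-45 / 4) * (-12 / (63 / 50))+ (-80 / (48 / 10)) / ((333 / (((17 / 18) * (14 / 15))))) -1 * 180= -13764560 / 188811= -72.90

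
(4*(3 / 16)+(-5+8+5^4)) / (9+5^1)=44.91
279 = 279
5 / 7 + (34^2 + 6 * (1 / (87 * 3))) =1156.74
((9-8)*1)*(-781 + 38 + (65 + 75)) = -603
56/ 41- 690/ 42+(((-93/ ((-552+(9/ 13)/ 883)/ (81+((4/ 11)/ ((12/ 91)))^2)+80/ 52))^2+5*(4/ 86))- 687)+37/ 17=-102199986334133076490219785/ 333229147889300272203461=-306.70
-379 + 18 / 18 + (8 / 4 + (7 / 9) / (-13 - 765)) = -2632759 / 7002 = -376.00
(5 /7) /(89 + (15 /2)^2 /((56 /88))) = 20 /4967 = 0.00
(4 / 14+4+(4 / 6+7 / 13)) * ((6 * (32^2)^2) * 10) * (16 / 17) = 502980935680 / 1547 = 325133119.38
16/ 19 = 0.84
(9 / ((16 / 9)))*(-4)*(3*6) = -364.50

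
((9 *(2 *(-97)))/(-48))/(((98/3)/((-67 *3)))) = -175473/784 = -223.82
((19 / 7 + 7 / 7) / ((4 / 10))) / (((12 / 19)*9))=1235 / 756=1.63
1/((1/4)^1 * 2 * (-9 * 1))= -2/9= -0.22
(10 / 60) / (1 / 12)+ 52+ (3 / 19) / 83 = 85161 / 1577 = 54.00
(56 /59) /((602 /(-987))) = -3948 /2537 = -1.56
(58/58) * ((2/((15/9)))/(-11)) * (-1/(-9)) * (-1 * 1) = 2/165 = 0.01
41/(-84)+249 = 20875/84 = 248.51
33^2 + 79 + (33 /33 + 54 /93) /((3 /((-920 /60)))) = 323618 /279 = 1159.92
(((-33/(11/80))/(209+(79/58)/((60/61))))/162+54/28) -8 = -560735935/92249514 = -6.08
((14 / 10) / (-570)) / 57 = -7 / 162450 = -0.00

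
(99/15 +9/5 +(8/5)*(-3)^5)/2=-951/5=-190.20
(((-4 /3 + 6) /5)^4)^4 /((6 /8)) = 8711813351237484544 /19705225067138671875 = 0.44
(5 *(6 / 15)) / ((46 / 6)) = 0.26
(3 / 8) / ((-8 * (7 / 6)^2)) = -27 / 784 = -0.03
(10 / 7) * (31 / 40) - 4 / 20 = 127 / 140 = 0.91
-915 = -915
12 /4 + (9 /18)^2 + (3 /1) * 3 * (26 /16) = 143 /8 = 17.88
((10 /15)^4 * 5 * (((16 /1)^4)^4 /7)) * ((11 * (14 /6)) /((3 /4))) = 64932539139457621688320 /729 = 89070698408035146348.86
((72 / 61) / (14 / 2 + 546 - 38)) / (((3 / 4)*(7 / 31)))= 2976 / 219905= 0.01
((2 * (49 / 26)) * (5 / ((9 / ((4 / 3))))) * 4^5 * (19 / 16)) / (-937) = -1191680 / 328887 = -3.62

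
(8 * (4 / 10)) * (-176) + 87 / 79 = -222029 / 395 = -562.10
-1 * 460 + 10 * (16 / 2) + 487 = 107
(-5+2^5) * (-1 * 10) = -270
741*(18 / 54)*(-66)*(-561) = 9145422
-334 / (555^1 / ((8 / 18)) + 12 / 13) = -17368 / 64983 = -0.27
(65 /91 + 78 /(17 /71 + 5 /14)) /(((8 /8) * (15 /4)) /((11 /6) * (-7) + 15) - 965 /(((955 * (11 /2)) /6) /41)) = -29808807314 /9855764961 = -3.02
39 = 39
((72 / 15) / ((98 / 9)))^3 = 0.09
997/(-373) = -997/373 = -2.67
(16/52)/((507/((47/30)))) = 94/98865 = 0.00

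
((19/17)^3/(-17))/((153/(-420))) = 0.23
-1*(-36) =36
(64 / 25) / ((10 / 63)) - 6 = 1266 / 125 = 10.13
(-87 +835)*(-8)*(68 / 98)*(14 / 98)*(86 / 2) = -25506.15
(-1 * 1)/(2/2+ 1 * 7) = -1/8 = -0.12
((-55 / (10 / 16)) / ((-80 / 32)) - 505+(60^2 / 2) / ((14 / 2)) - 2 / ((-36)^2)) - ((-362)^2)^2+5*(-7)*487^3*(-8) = 344006490799621 / 22680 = 15167834691.34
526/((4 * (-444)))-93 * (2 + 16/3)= -605879/888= -682.30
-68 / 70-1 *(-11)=351 / 35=10.03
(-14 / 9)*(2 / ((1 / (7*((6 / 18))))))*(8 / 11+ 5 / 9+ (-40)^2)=-31071292 / 2673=-11624.13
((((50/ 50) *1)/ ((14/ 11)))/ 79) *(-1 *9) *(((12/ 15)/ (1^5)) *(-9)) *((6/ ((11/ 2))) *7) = 1944/ 395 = 4.92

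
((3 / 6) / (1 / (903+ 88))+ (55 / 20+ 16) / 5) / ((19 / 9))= 236.49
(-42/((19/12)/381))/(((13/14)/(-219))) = 588745584/247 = 2383585.36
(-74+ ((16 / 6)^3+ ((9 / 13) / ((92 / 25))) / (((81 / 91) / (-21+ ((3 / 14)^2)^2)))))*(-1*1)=810774581 / 13632192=59.47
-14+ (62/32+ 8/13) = -2381/208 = -11.45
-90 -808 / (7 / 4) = -3862 / 7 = -551.71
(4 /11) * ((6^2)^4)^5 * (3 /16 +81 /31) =4641862478613486655057039265366016 /341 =13612499937282952067615950000000.00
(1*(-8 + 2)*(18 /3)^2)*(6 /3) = -432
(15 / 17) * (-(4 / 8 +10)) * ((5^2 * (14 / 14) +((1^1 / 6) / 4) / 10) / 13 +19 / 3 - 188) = 11776779 / 7072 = 1665.27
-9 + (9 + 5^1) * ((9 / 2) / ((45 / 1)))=-38 / 5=-7.60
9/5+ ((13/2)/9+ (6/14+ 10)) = 8159/630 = 12.95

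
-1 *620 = -620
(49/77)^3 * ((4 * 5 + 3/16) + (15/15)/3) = 337855/63888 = 5.29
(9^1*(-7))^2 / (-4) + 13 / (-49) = -992.52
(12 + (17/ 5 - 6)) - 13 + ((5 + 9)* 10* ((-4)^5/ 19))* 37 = -26521942/ 95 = -279178.34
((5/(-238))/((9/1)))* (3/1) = -5/714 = -0.01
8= 8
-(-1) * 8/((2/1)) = 4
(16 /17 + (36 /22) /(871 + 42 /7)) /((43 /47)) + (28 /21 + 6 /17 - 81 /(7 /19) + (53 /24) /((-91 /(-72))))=-414670921664 /1925184261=-215.39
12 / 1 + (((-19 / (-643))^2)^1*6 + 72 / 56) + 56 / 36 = 386711273 / 26047287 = 14.85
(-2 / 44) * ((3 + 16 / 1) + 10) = -29 / 22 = -1.32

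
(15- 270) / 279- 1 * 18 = -1759 / 93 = -18.91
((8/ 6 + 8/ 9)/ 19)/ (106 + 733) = 20/ 143469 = 0.00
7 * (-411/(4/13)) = -37401/4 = -9350.25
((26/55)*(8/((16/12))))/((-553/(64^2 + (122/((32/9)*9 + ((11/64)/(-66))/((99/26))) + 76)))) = -396225768432/18499710845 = -21.42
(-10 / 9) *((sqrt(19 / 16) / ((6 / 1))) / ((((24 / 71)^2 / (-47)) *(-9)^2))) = 1184635 *sqrt(19) / 5038848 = 1.02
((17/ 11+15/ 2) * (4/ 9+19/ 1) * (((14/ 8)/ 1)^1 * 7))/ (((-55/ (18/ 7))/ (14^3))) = -33445930/ 121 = -276412.64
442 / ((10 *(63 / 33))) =2431 / 105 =23.15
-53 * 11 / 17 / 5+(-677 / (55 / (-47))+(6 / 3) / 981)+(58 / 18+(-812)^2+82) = 121075183765 / 183447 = 660000.89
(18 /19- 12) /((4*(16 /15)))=-1575 /608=-2.59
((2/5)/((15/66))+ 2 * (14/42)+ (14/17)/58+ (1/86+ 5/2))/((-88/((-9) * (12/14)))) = 70866837/163232300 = 0.43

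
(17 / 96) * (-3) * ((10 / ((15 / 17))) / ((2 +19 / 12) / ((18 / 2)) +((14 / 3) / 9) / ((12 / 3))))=-11.41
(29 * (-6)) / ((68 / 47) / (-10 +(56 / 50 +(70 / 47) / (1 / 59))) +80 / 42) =-84787416 / 937085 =-90.48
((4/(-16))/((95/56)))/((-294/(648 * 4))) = 864/665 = 1.30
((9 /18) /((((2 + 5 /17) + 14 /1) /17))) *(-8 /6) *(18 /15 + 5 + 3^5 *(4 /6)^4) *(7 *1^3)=-1096466 /4155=-263.89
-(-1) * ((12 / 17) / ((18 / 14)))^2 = 0.30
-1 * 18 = -18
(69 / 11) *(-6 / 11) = -414 / 121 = -3.42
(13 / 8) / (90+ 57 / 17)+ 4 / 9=0.46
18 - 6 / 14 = 123 / 7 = 17.57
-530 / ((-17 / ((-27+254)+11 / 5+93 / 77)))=9402942 / 1309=7183.30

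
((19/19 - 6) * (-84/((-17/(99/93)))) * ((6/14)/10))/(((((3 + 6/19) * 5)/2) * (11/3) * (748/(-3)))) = 513/3449215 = 0.00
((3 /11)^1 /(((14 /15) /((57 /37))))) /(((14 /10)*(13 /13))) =12825 /39886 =0.32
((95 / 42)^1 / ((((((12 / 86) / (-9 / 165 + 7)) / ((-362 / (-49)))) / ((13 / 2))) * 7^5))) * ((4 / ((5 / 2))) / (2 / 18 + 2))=0.24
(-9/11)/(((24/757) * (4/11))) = -2271/32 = -70.97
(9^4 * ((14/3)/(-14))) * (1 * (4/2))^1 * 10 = -43740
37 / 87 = 0.43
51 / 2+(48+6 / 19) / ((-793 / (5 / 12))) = 383826 / 15067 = 25.47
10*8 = 80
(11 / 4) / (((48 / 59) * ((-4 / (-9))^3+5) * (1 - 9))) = -157707 / 1899008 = -0.08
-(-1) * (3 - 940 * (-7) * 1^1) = 6583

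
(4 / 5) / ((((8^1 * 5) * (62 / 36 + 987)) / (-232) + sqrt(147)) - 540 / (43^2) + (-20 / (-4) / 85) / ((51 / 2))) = -53144012426074376904 / 11286342037093992283505 - 2178555082917342192 * sqrt(3) / 11286342037093992283505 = -0.01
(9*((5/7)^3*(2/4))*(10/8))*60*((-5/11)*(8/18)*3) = -281250/3773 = -74.54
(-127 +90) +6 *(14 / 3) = -9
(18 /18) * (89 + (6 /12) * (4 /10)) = 446 /5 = 89.20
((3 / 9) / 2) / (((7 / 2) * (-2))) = -0.02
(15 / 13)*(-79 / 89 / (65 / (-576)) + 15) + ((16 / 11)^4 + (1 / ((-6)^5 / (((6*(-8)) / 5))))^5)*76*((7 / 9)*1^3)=50270501920562223285757373 / 172764721496842128225000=290.98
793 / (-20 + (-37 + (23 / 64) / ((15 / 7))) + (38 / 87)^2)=-1920709440 / 137190277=-14.00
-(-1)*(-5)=-5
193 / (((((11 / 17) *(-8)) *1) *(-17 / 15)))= 2895 / 88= 32.90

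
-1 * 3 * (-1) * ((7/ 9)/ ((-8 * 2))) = -7/ 48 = -0.15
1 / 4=0.25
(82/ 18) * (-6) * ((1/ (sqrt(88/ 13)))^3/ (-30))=533 * sqrt(286)/ 174240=0.05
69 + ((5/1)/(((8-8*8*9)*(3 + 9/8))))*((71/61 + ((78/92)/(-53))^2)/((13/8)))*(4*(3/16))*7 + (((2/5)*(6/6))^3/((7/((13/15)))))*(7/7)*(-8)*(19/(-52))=1667267499358191779/24157997955341250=69.02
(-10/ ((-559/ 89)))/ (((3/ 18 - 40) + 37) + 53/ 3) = 60/ 559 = 0.11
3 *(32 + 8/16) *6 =585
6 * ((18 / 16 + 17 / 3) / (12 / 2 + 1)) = 163 / 28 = 5.82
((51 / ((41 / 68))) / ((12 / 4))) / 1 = 1156 / 41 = 28.20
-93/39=-31/13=-2.38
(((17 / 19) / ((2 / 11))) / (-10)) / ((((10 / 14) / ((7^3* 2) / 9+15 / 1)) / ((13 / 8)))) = -13970957 / 136800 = -102.13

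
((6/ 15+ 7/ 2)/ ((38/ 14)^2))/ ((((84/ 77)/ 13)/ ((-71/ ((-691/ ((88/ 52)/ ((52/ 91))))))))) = 38307269/ 19956080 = 1.92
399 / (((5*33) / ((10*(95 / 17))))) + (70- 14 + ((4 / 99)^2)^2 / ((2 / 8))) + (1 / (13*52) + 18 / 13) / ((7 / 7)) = 212525862156209 / 1103916934692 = 192.52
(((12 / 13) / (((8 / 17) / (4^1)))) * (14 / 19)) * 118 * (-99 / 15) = -5560632 / 1235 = -4502.54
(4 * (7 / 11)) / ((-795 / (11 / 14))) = -2 / 795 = -0.00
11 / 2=5.50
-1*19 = -19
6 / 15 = 2 / 5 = 0.40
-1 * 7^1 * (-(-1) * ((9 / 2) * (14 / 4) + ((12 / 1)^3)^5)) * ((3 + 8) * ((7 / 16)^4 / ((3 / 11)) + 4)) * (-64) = 313902572300412446074.41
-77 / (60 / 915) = -4697 / 4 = -1174.25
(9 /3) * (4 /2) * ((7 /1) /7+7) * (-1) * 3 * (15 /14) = -1080 /7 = -154.29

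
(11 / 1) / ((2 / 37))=407 / 2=203.50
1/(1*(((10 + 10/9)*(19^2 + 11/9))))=81/326000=0.00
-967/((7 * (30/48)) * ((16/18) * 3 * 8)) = -2901/280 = -10.36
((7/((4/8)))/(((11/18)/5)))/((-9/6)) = -840/11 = -76.36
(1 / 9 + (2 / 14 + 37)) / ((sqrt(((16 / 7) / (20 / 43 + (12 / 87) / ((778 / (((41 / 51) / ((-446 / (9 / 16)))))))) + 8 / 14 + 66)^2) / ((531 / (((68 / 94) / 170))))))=445332260972392805 / 6848074978014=65030.28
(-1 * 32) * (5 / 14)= -80 / 7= -11.43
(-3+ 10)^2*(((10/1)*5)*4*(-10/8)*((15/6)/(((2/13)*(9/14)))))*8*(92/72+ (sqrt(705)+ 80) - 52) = -5874732500/81 - 22295000*sqrt(705)/9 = -138302360.14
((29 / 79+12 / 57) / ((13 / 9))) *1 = 7803 / 19513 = 0.40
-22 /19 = -1.16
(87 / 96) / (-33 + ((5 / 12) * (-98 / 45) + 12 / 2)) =-783 / 24112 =-0.03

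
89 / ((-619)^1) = -0.14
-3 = -3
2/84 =1/42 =0.02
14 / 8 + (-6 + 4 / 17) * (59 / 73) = -14441 / 4964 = -2.91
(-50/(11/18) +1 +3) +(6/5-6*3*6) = -10154/55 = -184.62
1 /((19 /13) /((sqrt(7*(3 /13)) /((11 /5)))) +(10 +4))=95550 /1294019 - 1045*sqrt(273) /1294019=0.06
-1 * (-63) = 63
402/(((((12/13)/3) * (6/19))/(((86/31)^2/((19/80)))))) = 128838320/961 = 134066.93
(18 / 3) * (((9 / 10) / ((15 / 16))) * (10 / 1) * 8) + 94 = 2774 / 5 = 554.80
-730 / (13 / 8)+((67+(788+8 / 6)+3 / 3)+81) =19075 / 39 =489.10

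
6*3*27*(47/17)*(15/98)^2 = 2569725/81634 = 31.48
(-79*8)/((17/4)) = -2528/17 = -148.71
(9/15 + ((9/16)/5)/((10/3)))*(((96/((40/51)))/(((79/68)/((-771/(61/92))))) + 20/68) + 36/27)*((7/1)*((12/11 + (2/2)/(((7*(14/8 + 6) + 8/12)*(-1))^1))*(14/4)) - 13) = -97977684216036313/95017572320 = -1031153.31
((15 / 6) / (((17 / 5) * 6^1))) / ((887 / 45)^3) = 759375 / 47454759004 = 0.00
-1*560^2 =-313600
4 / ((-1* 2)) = -2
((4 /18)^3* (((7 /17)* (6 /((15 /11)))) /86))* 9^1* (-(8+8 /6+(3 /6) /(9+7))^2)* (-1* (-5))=-62231477 /68211072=-0.91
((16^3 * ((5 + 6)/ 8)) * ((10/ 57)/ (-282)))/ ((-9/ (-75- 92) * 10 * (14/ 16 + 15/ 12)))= -3.06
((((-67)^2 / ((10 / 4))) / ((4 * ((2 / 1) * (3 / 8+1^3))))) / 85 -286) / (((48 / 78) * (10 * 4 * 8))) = -2158117 / 1496000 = -1.44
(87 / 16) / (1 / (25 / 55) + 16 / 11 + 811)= 4785 / 716896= 0.01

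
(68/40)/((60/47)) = 799/600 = 1.33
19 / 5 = 3.80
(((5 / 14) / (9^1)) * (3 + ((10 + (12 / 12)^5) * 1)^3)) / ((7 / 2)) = 6670 / 441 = 15.12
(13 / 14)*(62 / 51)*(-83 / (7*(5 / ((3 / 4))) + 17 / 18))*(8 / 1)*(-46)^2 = -3397348032 / 101983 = -33312.89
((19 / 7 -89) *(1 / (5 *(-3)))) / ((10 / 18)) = 1812 / 175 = 10.35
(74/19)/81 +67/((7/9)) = 928535/10773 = 86.19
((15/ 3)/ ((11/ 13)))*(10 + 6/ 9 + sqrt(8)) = 130*sqrt(2)/ 11 + 2080/ 33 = 79.74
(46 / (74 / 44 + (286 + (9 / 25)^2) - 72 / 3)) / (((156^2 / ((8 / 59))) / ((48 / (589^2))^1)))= 5060000 / 37643227056655311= 0.00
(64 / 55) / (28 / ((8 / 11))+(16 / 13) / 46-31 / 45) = 344448 / 11200387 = 0.03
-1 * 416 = -416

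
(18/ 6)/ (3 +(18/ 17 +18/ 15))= 85/ 149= 0.57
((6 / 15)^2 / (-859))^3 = -64 / 9903746546875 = -0.00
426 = 426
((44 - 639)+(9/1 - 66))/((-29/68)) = 1528.83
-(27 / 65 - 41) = 2638 / 65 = 40.58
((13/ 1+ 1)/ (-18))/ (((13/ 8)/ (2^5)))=-1792/ 117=-15.32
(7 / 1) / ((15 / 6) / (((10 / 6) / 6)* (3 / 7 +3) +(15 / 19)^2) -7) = -1.29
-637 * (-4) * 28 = 71344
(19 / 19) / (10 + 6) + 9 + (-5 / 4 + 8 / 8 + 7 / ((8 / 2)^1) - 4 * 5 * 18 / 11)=-3901 / 176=-22.16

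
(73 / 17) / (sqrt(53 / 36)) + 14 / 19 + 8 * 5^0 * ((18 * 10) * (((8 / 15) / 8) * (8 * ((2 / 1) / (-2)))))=-14578 / 19 + 438 * sqrt(53) / 901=-763.72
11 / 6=1.83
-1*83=-83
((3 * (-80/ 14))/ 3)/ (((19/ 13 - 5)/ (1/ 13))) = 20/ 161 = 0.12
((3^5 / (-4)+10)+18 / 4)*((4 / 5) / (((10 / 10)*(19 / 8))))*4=-1184 / 19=-62.32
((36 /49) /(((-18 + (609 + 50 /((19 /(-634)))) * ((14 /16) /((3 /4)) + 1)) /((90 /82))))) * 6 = -1108080 /529831561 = -0.00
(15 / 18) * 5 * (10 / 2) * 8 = 500 / 3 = 166.67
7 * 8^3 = 3584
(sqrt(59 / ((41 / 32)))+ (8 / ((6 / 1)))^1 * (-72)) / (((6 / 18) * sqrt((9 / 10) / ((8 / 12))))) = -230.35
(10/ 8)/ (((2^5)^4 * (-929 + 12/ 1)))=-5/ 3846176768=-0.00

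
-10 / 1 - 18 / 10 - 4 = -79 / 5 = -15.80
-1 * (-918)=918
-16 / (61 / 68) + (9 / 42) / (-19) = -289591 / 16226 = -17.85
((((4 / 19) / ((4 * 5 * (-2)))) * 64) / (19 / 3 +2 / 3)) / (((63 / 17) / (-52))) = 28288 / 41895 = 0.68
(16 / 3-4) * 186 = 248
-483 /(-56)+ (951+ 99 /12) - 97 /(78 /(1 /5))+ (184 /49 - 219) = 752.38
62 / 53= 1.17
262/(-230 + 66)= -131/82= -1.60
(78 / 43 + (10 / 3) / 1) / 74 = 332 / 4773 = 0.07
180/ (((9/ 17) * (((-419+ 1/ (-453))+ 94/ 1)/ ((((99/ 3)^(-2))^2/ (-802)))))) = 12835/ 11668993410591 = 0.00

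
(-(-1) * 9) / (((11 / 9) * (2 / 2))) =81 / 11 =7.36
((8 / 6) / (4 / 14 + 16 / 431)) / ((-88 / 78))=-39221 / 10714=-3.66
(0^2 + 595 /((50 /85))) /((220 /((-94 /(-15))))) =95081 /3300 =28.81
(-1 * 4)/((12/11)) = -11/3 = -3.67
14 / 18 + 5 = 52 / 9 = 5.78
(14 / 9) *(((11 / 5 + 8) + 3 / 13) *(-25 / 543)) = -0.75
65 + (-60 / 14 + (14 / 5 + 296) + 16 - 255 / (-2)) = 35211 / 70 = 503.01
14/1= 14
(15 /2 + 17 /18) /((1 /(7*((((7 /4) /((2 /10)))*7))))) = 32585 /9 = 3620.56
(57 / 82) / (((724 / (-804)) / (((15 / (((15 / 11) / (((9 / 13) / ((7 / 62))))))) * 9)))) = -316453797 / 675311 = -468.60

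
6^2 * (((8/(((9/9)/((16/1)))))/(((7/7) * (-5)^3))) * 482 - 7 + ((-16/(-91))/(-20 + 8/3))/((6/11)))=-2664872748/147875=-18021.12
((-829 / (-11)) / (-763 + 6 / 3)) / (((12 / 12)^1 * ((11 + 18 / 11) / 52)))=-43108 / 105779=-0.41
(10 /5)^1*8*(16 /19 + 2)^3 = 2519424 /6859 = 367.32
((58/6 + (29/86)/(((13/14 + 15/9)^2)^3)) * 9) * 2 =12549495666597546/72115304766163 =174.02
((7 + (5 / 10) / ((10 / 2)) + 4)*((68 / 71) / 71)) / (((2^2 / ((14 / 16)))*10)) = 13209 / 4032800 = 0.00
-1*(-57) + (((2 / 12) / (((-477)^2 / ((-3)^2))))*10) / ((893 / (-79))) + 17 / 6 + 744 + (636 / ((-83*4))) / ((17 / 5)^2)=2611255453241053 / 3249173429226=803.67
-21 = -21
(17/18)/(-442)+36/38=8405/8892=0.95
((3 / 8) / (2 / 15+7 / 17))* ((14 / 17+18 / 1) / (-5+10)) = 360 / 139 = 2.59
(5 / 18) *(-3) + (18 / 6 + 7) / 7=25 / 42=0.60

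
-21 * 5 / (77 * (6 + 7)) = -15 / 143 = -0.10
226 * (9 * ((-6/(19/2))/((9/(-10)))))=27120/19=1427.37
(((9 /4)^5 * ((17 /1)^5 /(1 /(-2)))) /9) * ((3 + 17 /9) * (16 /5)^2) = -22771666566 /25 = -910866662.64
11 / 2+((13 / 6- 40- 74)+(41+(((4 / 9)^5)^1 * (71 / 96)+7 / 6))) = -22729321 / 354294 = -64.15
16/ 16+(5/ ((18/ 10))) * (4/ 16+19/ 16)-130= -18001/ 144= -125.01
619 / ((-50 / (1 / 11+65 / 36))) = -464869 / 19800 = -23.48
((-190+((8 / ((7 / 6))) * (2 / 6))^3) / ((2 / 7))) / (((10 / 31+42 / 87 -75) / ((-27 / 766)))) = -0.30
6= 6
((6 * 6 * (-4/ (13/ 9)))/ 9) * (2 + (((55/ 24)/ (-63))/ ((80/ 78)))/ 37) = -298225/ 13468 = -22.14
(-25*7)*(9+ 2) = -1925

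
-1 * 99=-99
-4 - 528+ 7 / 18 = -9569 / 18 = -531.61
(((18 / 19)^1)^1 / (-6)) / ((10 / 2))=-3 / 95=-0.03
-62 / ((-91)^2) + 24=198682 / 8281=23.99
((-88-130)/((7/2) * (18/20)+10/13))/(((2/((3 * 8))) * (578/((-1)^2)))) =-340080/294491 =-1.15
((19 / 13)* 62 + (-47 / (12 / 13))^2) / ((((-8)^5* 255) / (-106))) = 0.03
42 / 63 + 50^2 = 7502 / 3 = 2500.67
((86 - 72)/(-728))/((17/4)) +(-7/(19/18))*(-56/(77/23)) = 5123455/46189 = 110.92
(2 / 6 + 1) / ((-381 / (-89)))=356 / 1143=0.31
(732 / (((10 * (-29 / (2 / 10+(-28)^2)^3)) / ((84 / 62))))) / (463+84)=-3015045.48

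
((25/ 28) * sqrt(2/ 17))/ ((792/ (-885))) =-7375 * sqrt(34)/ 125664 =-0.34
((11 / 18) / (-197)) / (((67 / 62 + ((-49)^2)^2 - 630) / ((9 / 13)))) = -341 / 915246771309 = -0.00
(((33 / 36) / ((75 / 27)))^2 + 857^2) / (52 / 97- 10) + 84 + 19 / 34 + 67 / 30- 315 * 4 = -723185683633 / 9180000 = -78778.40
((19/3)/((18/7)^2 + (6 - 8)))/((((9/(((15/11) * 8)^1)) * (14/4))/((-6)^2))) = 21280/1243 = 17.12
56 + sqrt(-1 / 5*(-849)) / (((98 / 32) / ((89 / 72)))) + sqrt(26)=sqrt(26) + 178*sqrt(4245) / 2205 + 56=66.36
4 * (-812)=-3248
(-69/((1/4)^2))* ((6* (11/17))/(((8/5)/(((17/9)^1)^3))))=-1462340/81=-18053.58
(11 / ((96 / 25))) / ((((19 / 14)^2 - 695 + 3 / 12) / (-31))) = 83545 / 651888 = 0.13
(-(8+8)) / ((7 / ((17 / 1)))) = -272 / 7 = -38.86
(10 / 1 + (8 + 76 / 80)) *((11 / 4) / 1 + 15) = 26909 / 80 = 336.36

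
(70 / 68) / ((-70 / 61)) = -61 / 68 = -0.90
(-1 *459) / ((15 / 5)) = -153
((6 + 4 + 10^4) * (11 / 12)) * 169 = 9304295 / 6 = 1550715.83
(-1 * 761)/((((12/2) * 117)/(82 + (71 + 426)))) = -146873/234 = -627.66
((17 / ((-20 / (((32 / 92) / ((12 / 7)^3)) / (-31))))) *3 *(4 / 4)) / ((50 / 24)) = 5831 / 2139000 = 0.00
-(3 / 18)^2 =-1 / 36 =-0.03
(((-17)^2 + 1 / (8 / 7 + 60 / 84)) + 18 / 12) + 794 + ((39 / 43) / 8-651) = 1941527 / 4472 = 434.15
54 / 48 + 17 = 145 / 8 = 18.12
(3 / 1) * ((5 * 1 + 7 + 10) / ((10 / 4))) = 132 / 5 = 26.40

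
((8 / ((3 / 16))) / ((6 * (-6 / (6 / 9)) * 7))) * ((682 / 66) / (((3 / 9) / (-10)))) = 34.99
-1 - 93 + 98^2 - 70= 9440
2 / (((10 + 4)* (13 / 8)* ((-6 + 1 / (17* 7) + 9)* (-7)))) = -68 / 16289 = -0.00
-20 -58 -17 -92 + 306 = 119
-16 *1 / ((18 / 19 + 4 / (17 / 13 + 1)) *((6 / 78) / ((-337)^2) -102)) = 0.06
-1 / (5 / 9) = -9 / 5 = -1.80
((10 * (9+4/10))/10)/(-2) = -47/10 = -4.70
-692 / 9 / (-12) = 173 / 27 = 6.41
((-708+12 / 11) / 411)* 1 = -2592 / 1507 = -1.72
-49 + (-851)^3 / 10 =-61629554.10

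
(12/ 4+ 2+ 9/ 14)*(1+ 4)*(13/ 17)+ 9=7277/ 238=30.58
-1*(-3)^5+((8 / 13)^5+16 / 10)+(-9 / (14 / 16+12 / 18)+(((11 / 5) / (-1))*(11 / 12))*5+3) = 191038759771 / 824270460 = 231.77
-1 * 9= -9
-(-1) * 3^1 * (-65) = -195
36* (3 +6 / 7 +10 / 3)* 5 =9060 / 7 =1294.29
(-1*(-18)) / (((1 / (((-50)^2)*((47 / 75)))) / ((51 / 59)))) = 1438200 / 59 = 24376.27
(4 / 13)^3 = 64 / 2197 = 0.03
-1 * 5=-5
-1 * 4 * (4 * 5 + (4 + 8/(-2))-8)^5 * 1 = -995328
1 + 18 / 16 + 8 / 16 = 21 / 8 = 2.62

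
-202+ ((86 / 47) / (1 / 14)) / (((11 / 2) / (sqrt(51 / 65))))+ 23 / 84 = -16945 / 84+ 2408*sqrt(3315) / 33605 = -197.60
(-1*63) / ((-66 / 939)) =19719 / 22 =896.32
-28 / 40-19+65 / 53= -9791 / 530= -18.47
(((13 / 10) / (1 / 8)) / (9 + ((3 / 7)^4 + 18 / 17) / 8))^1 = 16979872 / 14917095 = 1.14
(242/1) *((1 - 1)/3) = 0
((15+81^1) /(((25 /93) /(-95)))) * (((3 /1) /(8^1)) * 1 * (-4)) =254448 /5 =50889.60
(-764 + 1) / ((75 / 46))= -35098 / 75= -467.97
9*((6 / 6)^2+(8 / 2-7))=-18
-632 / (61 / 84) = -53088 / 61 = -870.30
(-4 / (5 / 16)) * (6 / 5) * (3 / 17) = -1152 / 425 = -2.71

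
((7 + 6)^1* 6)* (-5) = -390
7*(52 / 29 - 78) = -15470 / 29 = -533.45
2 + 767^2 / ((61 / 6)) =57866.49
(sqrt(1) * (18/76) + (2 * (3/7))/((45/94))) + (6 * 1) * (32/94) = 763223/187530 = 4.07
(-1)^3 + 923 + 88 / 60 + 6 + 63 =14887 / 15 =992.47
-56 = -56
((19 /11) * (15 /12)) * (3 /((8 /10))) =1425 /176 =8.10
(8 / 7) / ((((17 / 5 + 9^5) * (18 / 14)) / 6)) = 40 / 442893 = 0.00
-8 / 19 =-0.42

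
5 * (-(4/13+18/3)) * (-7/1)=2870/13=220.77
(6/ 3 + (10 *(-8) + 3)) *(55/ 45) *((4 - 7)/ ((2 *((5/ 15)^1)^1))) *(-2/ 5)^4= 10.56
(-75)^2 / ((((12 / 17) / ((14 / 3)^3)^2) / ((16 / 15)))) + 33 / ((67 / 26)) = 4288071377482 / 48843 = 87792956.56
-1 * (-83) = 83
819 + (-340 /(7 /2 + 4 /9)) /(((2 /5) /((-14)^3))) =42041349 /71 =592131.68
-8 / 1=-8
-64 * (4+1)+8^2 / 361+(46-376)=-234586 / 361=-649.82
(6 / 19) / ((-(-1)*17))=6 / 323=0.02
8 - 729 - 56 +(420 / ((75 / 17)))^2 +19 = 207626 / 25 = 8305.04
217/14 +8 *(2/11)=373/22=16.95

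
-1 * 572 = -572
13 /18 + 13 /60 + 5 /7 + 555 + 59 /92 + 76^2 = 91769437 /14490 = 6333.29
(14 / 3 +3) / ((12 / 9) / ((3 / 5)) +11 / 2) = 138 / 139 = 0.99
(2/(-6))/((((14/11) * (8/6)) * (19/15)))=-165/1064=-0.16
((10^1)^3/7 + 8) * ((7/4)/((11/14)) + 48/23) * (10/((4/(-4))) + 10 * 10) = 9430560/161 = 58574.91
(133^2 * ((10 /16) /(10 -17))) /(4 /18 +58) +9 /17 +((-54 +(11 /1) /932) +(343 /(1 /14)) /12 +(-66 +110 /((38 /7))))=259181970389 /946457184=273.84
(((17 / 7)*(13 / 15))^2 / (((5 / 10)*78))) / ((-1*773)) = -0.00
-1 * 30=-30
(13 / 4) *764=2483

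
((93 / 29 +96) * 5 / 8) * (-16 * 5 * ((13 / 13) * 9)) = -1294650 / 29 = -44643.10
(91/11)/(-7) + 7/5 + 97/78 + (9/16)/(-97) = 4846991/3329040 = 1.46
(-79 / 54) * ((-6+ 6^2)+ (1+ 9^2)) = -4424 / 27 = -163.85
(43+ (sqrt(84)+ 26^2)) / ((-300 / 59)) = -42421 / 300 - 59 * sqrt(21) / 150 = -143.21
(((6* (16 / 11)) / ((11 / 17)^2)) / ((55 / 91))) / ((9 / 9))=2524704 / 73205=34.49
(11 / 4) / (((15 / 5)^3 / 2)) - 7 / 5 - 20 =-5723 / 270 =-21.20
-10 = -10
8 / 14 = 4 / 7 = 0.57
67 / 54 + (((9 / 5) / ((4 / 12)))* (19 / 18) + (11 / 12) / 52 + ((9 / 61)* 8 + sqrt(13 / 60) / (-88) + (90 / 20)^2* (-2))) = -55431029 / 1712880 - sqrt(195) / 2640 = -32.37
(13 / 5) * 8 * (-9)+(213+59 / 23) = 3262 / 115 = 28.37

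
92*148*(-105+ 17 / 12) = -4231172 / 3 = -1410390.67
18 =18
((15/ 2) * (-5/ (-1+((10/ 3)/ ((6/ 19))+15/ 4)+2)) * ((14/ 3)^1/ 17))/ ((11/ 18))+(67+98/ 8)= 32209129/ 412148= 78.15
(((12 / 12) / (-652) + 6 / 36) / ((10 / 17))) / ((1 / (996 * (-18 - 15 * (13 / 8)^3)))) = -19219559763 / 834560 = -23029.57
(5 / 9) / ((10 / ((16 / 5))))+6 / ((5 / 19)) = 22.98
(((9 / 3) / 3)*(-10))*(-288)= 2880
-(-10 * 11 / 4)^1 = 55 / 2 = 27.50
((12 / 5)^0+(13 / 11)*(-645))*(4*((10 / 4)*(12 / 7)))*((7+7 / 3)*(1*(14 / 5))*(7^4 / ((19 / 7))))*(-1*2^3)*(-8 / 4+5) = 1513256027136 / 209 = 7240459459.98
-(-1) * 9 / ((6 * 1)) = 3 / 2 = 1.50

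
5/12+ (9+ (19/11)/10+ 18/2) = 12269/660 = 18.59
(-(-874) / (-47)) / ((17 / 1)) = -874 / 799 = -1.09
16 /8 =2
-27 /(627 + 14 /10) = -135 /3142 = -0.04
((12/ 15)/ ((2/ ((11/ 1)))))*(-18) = -396/ 5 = -79.20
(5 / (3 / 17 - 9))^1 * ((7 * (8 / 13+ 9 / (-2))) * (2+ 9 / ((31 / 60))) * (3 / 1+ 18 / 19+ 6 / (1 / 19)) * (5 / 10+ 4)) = 24321924837 / 153140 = 158821.50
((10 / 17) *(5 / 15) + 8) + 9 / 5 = 2549 / 255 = 10.00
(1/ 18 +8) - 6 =2.06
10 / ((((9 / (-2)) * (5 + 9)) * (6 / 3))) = -5 / 63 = -0.08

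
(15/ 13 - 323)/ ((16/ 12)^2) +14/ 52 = -2350/ 13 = -180.77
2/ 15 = 0.13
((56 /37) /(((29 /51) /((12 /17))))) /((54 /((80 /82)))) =4480 /131979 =0.03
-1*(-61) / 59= 61 / 59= 1.03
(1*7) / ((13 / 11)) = 77 / 13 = 5.92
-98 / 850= -49 / 425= -0.12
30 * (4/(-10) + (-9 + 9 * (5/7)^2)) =-7068/49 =-144.24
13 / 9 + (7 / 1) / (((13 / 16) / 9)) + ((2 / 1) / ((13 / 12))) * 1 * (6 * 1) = 10537 / 117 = 90.06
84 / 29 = 2.90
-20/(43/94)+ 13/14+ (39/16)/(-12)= -828265/19264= -43.00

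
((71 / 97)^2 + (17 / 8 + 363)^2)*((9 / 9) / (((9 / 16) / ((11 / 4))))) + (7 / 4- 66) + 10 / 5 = 882997617847 / 1354896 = 651708.78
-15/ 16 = -0.94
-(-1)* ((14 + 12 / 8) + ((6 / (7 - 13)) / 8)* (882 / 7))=-1 / 4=-0.25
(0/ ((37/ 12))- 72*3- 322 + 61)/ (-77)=477/ 77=6.19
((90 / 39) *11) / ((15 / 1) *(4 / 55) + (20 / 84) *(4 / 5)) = 38115 / 1924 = 19.81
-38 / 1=-38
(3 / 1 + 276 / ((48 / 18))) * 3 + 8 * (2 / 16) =641 / 2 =320.50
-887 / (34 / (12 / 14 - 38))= 115310 / 119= 968.99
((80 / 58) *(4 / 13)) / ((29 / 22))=3520 / 10933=0.32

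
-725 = -725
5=5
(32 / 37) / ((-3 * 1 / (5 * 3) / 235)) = -37600 / 37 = -1016.22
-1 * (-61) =61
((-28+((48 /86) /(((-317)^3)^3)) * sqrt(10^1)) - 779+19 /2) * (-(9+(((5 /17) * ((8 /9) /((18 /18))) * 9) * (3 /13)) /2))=49176 * sqrt(10) /307180815644544565504833091+3268155 /442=7394.02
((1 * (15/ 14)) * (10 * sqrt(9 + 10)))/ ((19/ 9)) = 22.12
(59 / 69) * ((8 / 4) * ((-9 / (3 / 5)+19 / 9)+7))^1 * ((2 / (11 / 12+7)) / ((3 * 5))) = -50032 / 294975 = -0.17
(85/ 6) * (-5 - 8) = -1105/ 6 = -184.17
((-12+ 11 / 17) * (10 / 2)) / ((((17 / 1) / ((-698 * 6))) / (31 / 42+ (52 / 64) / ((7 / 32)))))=7409270 / 119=62262.77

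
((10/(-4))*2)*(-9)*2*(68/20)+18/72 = 1225/4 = 306.25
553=553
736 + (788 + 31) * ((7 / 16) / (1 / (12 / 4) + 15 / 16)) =62095 / 61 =1017.95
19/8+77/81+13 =16.33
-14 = -14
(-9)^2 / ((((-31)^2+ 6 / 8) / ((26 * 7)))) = 58968 / 3847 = 15.33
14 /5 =2.80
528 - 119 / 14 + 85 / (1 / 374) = 64619 / 2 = 32309.50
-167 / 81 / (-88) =167 / 7128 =0.02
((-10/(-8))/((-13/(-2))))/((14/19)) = 95/364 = 0.26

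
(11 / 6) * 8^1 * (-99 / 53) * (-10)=14520 / 53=273.96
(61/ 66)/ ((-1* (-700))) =61/ 46200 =0.00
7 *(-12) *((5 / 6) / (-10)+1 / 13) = 7 / 13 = 0.54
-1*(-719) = 719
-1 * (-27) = 27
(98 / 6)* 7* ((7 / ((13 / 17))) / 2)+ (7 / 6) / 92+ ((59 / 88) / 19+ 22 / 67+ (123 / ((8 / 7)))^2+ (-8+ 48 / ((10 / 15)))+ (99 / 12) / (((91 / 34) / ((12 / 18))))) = 68499028891229 / 5627189568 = 12172.87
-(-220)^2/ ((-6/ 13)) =314600/ 3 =104866.67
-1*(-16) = 16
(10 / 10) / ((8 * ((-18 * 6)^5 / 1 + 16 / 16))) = -1 / 117546246136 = -0.00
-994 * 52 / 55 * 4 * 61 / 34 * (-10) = 12611872 / 187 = 67443.17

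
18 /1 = 18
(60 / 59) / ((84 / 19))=95 / 413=0.23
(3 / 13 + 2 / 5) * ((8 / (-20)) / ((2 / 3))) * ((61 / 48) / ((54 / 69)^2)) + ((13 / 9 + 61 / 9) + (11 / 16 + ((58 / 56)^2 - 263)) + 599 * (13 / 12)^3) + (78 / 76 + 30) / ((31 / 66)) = 3487805248157 / 6078126600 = 573.83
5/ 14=0.36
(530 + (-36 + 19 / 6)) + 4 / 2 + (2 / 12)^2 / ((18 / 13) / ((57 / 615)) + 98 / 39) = 77462927 / 155184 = 499.17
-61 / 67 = -0.91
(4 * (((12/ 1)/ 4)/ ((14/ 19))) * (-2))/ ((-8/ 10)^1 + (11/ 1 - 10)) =-1140/ 7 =-162.86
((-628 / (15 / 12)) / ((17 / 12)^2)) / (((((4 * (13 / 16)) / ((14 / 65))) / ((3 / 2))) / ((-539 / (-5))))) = -16377596928 / 6105125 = -2682.60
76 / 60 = 19 / 15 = 1.27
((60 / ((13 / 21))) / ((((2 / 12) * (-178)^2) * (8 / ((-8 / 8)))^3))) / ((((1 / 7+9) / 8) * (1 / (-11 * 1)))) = 0.00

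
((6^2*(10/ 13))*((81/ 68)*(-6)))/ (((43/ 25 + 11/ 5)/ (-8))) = 4374000/ 10829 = 403.92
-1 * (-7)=7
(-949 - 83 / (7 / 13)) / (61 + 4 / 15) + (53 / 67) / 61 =-473056261 / 26291671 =-17.99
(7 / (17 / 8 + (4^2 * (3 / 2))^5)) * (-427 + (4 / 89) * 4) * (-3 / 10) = 0.00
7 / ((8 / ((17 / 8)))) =119 / 64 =1.86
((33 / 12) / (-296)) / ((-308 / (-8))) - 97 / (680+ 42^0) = -402649 / 2822064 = -0.14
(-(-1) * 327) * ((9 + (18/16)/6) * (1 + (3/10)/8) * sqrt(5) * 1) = 3989727 * sqrt(5)/1280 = 6969.77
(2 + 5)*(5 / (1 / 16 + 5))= 560 / 81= 6.91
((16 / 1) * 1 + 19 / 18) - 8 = 163 / 18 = 9.06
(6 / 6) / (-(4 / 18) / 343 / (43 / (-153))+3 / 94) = 1386406 / 47443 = 29.22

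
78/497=0.16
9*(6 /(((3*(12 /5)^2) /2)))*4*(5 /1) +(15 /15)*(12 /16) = 503 /4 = 125.75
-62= -62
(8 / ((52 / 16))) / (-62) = -16 / 403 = -0.04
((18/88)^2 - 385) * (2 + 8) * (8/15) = -2053.11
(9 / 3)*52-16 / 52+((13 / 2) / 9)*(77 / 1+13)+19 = 3116 / 13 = 239.69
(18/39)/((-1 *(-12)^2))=-1/312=-0.00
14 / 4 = 7 / 2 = 3.50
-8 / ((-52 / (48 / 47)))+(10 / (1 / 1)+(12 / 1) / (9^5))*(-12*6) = -961914640 / 1336257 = -719.86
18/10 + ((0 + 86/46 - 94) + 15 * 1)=-8663/115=-75.33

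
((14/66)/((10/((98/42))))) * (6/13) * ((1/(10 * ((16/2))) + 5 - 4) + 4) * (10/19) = 19649/326040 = 0.06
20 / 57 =0.35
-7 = -7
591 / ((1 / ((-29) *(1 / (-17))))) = 17139 / 17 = 1008.18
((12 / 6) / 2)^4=1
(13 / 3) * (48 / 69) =208 / 69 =3.01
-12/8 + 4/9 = -19/18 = -1.06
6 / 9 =2 / 3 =0.67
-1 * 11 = -11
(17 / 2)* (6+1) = 119 / 2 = 59.50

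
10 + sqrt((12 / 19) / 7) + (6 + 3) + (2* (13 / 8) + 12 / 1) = 2* sqrt(399) / 133 + 137 / 4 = 34.55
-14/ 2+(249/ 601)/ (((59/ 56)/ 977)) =13375075/ 35459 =377.20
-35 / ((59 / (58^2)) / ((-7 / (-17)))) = -824180 / 1003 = -821.71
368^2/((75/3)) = 5416.96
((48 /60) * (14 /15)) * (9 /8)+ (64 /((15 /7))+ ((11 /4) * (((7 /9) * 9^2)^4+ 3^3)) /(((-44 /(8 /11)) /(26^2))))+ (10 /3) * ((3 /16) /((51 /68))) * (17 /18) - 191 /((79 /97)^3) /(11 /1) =-7088015866850531143 /14643258300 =-484046359.19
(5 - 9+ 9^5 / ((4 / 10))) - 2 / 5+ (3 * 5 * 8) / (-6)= 1475981 / 10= 147598.10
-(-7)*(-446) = -3122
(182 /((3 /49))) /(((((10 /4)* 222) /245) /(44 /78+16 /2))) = 11227076 /999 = 11238.31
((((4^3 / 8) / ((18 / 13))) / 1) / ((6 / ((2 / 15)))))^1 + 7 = 2887 / 405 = 7.13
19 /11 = 1.73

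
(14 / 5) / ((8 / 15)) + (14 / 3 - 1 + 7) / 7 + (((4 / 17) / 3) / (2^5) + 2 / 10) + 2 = 42727 / 4760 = 8.98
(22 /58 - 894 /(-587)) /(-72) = -32383 /1225656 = -0.03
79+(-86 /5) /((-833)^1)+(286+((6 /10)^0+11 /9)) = 13766099 /37485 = 367.24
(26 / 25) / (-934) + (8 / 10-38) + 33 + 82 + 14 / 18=78.58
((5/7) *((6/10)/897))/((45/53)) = 53/94185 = 0.00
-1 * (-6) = 6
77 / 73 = 1.05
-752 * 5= -3760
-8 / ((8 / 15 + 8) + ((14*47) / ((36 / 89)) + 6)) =-720 / 147713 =-0.00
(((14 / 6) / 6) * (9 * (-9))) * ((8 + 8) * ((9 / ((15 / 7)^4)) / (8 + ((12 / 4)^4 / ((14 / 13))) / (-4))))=7529536 / 378125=19.91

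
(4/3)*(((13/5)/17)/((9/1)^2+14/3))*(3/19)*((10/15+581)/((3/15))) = 90740/83011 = 1.09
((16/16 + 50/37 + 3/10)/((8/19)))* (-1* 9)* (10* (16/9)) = -37278/37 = -1007.51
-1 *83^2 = -6889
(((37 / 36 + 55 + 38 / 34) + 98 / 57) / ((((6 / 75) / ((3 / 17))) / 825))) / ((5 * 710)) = 188231725 / 6237776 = 30.18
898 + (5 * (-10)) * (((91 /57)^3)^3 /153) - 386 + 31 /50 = 23837706670578190012451 /48588683958688036050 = 490.60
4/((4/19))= 19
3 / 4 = 0.75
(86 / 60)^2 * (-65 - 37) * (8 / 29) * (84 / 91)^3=-72421632 / 1592825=-45.47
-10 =-10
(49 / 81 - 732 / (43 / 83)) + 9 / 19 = -93432104 / 66177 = -1411.85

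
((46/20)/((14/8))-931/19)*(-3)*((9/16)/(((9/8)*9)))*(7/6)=1669/180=9.27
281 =281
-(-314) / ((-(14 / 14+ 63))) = -4.91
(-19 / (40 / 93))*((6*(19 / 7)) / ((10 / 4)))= -100719 / 350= -287.77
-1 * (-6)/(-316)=-0.02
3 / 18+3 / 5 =23 / 30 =0.77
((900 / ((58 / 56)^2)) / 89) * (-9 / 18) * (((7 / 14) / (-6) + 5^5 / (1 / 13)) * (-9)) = 128992235400 / 74849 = 1723366.18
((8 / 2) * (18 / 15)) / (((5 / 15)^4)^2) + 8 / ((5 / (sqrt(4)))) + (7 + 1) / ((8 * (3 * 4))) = 377953 / 12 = 31496.08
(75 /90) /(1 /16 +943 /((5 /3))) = 200 /135807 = 0.00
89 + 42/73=6539/73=89.58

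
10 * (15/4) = 75/2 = 37.50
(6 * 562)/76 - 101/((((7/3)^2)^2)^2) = 4847136684/109531219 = 44.25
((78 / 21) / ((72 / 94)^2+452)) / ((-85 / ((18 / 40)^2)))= -2326077 / 118971916000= -0.00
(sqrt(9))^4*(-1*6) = -486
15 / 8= 1.88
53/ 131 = 0.40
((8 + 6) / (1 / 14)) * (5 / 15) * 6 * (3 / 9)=392 / 3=130.67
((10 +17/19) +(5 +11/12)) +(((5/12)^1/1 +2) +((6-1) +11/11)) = 1438/57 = 25.23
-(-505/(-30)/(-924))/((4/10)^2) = 0.11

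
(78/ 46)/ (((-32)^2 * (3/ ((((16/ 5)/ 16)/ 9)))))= 13/ 1059840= 0.00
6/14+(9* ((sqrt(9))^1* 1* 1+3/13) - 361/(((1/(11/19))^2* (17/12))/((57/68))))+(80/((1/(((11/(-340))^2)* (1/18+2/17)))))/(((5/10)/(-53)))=-877720639/20118735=-43.63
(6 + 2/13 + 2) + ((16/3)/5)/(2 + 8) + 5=12929/975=13.26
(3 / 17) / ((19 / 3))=0.03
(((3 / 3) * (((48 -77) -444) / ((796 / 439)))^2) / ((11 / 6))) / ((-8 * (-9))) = 3919752419 / 7603392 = 515.53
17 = 17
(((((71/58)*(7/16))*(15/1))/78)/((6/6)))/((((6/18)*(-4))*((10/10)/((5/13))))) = -37275/1254656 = -0.03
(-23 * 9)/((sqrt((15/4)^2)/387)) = -106812/5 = -21362.40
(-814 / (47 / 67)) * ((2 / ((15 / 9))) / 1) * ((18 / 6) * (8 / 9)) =-872608 / 235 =-3713.23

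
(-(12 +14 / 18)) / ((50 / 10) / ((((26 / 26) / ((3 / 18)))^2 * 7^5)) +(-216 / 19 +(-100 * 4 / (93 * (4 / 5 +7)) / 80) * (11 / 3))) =177593854620 / 158356850933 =1.12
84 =84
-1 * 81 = -81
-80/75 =-16/15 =-1.07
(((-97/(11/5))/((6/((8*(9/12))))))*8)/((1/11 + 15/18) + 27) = -240/19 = -12.63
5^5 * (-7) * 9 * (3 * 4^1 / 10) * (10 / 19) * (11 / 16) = -85485.20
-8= -8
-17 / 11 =-1.55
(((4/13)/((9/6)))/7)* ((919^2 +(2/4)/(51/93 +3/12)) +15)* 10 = 6689046880/27027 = 247494.98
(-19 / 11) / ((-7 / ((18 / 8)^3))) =13851 / 4928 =2.81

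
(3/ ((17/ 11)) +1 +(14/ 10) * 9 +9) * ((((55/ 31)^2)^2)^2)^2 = 2925144546368760005065917968750/ 12366193069702149485084177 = 236543.66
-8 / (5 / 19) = -30.40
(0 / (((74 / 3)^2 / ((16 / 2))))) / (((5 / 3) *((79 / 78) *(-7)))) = 0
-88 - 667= -755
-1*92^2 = -8464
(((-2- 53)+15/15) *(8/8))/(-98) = 27/49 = 0.55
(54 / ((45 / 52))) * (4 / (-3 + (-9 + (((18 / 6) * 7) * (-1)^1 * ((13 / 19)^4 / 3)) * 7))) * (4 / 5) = -650562432 / 74083525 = -8.78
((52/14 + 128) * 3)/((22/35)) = 6915/11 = 628.64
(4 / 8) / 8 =1 / 16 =0.06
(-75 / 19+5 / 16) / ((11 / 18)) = -5.95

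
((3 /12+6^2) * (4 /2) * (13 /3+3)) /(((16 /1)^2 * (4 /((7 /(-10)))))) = -2233 /6144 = -0.36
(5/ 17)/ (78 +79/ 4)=0.00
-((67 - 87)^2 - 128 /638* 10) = -126960 /319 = -397.99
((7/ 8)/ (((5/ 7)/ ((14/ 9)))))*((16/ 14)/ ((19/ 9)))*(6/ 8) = 147/ 190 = 0.77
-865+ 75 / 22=-18955 / 22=-861.59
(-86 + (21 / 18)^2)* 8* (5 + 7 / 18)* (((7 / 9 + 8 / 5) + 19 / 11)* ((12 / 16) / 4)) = -3412363 / 1215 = -2808.53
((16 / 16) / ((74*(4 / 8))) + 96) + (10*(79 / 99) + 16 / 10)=1934189 / 18315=105.61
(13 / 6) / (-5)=-13 / 30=-0.43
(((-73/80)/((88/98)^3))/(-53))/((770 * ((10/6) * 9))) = 0.00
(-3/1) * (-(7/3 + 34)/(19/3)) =327/19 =17.21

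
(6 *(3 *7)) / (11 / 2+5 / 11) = 2772 / 131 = 21.16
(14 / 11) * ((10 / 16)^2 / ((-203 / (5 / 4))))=-125 / 40832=-0.00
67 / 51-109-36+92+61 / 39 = -50.12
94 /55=1.71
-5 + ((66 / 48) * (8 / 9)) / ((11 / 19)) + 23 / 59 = -1327 / 531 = -2.50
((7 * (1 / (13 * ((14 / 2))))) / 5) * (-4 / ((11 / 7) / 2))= -56 / 715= -0.08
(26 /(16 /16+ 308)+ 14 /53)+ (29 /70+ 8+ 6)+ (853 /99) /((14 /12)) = 93096981 /4203430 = 22.15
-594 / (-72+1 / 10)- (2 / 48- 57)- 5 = 60.22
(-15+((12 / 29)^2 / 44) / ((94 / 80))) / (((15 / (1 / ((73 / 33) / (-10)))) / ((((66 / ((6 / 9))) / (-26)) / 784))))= -645530985 / 29408720432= -0.02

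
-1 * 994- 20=-1014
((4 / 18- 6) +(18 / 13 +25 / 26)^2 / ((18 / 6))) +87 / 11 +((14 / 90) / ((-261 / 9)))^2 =50226166889 / 12663693900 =3.97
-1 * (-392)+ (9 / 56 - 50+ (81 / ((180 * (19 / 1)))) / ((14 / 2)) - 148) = 1032953 / 5320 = 194.16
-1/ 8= -0.12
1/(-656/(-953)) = 953/656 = 1.45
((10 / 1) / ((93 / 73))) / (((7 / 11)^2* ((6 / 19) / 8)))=6713080 / 13671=491.05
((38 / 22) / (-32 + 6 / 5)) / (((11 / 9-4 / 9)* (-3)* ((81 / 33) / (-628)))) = -29830 / 4851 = -6.15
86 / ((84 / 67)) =2881 / 42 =68.60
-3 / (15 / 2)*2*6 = -24 / 5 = -4.80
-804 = -804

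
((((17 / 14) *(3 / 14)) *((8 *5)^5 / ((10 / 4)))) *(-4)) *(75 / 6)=-26112000000 / 49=-532897959.18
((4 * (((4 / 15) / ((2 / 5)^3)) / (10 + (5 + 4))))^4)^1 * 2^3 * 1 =50000000 / 10556001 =4.74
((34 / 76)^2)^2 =83521 / 2085136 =0.04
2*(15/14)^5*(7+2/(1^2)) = 6834375/268912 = 25.41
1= 1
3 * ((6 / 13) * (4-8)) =-72 / 13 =-5.54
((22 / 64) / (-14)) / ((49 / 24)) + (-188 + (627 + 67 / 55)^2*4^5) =3354518904565999 / 8300600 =404129689.97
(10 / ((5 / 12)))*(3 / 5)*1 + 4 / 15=44 / 3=14.67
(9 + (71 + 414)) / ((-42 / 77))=-905.67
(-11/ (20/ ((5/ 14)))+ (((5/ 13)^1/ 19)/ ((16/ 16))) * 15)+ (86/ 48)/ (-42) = 16073/ 248976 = 0.06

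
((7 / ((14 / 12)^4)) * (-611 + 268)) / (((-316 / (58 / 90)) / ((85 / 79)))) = 17748 / 6241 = 2.84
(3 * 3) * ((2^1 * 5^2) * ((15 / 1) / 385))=1350 / 77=17.53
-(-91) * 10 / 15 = 182 / 3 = 60.67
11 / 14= 0.79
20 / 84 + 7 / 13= 212 / 273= 0.78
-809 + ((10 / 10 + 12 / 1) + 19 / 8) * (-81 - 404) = -66127 / 8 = -8265.88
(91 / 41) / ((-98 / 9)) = -117 / 574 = -0.20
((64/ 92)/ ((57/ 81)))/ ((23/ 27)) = 11664/ 10051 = 1.16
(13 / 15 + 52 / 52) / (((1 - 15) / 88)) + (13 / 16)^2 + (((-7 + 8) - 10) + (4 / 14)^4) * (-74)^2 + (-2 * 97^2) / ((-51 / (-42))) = -10149641402377 / 156737280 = -64755.76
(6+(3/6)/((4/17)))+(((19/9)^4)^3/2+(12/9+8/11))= 97639007446776887/24853799210328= 3928.53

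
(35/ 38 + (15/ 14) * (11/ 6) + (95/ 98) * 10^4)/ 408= 12036915/ 506464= 23.77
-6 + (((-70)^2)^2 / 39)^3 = 13841287200999999644086 / 59319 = 233336489168731766.28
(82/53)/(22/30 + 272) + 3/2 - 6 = -1948947/433646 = -4.49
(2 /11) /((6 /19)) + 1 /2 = 71 /66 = 1.08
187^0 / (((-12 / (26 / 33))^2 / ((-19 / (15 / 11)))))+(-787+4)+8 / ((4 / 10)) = -763.06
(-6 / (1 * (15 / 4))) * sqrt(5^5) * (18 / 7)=-720 * sqrt(5) / 7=-230.00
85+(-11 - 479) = -405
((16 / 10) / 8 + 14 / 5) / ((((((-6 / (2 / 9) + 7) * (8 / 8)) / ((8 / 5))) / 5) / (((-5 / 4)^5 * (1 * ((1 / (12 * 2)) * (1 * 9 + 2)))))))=6875 / 4096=1.68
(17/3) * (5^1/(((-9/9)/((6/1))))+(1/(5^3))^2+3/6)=-5223947/31250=-167.17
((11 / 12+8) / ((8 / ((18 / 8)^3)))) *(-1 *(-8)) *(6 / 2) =78003 / 256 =304.70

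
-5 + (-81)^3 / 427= -533576 / 427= -1249.59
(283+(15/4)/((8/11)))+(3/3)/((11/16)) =289.61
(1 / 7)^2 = 1 / 49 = 0.02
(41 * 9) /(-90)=-41 /10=-4.10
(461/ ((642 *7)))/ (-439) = -461/ 1972866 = -0.00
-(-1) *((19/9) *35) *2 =1330/9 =147.78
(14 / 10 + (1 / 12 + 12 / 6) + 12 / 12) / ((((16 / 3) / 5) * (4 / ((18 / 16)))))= 1.18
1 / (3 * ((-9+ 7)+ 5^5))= 0.00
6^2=36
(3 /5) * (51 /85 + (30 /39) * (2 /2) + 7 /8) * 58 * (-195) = -304587 /20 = -15229.35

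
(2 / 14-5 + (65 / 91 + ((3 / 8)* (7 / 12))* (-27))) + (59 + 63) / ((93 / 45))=340139 / 6944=48.98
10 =10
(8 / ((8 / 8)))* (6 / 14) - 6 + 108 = 738 / 7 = 105.43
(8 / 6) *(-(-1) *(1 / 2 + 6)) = 26 / 3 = 8.67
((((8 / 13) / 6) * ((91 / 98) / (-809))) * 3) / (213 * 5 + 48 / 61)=-122 / 368168619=-0.00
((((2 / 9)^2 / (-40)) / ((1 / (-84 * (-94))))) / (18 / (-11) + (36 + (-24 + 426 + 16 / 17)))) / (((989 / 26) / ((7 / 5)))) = -5598593 / 6823951650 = -0.00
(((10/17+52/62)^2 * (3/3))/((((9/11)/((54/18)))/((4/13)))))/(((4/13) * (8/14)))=10885952/833187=13.07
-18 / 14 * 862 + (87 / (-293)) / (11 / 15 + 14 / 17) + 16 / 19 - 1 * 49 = -17893934652 / 15470693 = -1156.63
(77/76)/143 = 7/988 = 0.01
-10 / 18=-5 / 9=-0.56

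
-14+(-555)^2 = 308011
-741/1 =-741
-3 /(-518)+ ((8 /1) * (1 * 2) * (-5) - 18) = -50761 /518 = -97.99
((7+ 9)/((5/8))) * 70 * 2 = 3584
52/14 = 26/7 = 3.71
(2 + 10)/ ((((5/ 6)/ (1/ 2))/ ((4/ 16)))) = 1.80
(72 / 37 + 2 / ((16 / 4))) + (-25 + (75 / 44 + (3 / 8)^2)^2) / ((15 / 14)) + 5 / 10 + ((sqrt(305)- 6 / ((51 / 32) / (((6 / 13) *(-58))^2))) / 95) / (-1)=83992324135321 / 7507537889280- sqrt(305) / 95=11.00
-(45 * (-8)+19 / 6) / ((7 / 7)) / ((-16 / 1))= -2141 / 96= -22.30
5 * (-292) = -1460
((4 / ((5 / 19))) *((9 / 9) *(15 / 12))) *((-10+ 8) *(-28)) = 1064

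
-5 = -5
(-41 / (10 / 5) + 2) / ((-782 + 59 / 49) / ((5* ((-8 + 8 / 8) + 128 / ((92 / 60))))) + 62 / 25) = -79726675 / 1888114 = -42.23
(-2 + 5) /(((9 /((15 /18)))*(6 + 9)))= 1 /54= 0.02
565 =565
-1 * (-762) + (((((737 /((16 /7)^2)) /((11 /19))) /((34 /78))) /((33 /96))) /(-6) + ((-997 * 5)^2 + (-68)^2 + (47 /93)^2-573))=643186894323283 /25877808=24854767.23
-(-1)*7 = 7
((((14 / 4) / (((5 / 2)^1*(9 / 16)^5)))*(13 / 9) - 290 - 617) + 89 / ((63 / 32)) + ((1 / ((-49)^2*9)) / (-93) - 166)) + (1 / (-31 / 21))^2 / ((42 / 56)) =-6077616951595034 / 6131131186005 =-991.27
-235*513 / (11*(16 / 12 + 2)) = -72333 / 22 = -3287.86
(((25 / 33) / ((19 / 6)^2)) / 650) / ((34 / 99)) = 27 / 79781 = 0.00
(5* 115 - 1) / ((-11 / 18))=-10332 / 11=-939.27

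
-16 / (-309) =16 / 309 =0.05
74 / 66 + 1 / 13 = 514 / 429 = 1.20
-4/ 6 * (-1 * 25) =50/ 3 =16.67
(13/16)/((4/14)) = 91/32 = 2.84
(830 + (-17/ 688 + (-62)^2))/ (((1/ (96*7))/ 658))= 88868947020/ 43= 2066719698.14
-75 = -75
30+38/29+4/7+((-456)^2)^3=1825093397131303240/203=8990607867641887.88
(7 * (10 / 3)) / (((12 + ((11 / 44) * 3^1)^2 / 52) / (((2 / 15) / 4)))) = 5824 / 89937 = 0.06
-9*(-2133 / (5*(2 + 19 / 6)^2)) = 691092 / 4805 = 143.83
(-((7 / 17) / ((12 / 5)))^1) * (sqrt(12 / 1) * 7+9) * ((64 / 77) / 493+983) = -1306050445 * sqrt(3) / 553146 - 559735905 / 368764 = -5607.47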